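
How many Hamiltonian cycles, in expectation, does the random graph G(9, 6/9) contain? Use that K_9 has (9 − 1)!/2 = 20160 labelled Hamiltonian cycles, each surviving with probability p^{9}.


K_9 has (9 − 1)!/2 = 20160 labelled Hamiltonian cycles.
For each such Hamiltonian cycle H, let X_H = 1 if all 9 edges of H are present in G. Then P[X_H = 1] = p^{9} = (2/3)^{9} = 512/19683.
By linearity of expectation: E[X] = Σ_H E[X_H] = 20160 · p^{9} = 20160 · 512/19683 = 1146880/2187.
Numerically: E[X] ≈ 524.

E[X] = 20160 · (2/3)^{9} = 1146880/2187 ≈ 524.


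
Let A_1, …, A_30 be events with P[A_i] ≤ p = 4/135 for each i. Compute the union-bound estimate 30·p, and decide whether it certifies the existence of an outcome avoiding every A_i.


Union bound: P[∪_{i=1}^{30} A_i] ≤ Σ_i P[A_i] ≤ 30·p = 30·(4/135) = 8/9.
Numerically: 8/9 ≈ 0.889.
Is 8/9 < 1? YES.
Since P[∪ A_i] ≤ 8/9 < 1, the complement has P[∩ A_i^c] ≥ 1 − 8/9 = 1/9 > 0, so some outcome avoids every A_i.

30·p = 8/9 ≈ 0.889; existence CERTIFIED by the union bound.


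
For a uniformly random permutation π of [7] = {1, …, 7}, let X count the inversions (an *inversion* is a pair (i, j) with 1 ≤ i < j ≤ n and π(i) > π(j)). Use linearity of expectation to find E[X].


Write X = Σ X_I over the C(7, 2) = 21 pairs i < j, with X_I the indicator of one inversion.
There are 21 indicators.
For each fixed pair i < j, the values π(i) and π(j) are two distinct elements of {1, …, 7} in uniformly random order; by symmetry P[π(i) > π(j)] = 1/2.
By linearity: E[X] = 21 · (1/2) = C(7, 2) · (1/2) = 21/2 = 21/2 ≈ 10.500000.

E[X] = 21/2 = 10.500000.


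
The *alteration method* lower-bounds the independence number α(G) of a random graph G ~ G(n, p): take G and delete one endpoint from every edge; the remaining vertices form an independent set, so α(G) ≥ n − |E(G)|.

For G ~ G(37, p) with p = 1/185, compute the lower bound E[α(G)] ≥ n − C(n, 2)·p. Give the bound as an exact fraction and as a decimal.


E[|E(G)|] = C(37, 2)·p = 666 · (1/185) = 18/5.
E[α(G)] ≥ n − E[|E(G)|] = 37 − 18/5 = 167/5.
Numerically: ≈ 33.400000.
(This is only a lower bound; the true E[α(G)] may be larger.)

E[α(G)] ≥ 167/5 ≈ 33.400000.


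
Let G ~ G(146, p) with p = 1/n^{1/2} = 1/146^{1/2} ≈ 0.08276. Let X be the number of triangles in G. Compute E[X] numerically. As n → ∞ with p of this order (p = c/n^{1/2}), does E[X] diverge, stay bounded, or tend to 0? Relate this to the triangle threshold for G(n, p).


Number of potential triangles: C(146, 3) = 508080.
Each occurs with probability p³ ≈ (0.08276)³ ≈ 5.668533e-04.
By linearity: E[X] = C(146, 3)·p³ ≈ 508080 · 5.668533e-04 ≈ 288.0068.
Since α = 1/2 < 1, p = c/n^{1/2} ≫ 1/n is above the triangle threshold p ~ 1/n. Asymptotically E[X] ~ (c³/6)·n^{3(1−α)} = (1³/6)·n^{1.5} → ∞; triangles are abundant w.h.p.

E[X] ≈ 288.0068; in regime p = Θ(1/n^{1/2}) E[X] diverges (above the triangle threshold p ~ 1/n).


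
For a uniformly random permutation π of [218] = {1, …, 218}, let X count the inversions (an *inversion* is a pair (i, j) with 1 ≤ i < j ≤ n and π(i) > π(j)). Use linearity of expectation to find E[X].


Write X = Σ X_I over the C(218, 2) = 23653 pairs i < j, with X_I the indicator of one inversion.
There are 23653 indicators.
For each fixed pair i < j, the values π(i) and π(j) are two distinct elements of {1, …, 218} in uniformly random order; by symmetry P[π(i) > π(j)] = 1/2.
By linearity: E[X] = 23653 · (1/2) = C(218, 2) · (1/2) = 23653/2 = 23653/2 ≈ 11826.500.

E[X] = 23653/2 = 11826.500.


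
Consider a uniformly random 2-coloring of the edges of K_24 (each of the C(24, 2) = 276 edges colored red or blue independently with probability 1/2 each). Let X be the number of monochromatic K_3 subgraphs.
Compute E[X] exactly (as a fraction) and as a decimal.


Let X = Σ_S X_S over the C(24, 3) = 2024 subsets S of size 3, where X_S = 1 if the K_3 on S is monochromatic.
For a fixed S, the K_3 on S has C(3, 2) = 3 edges. P[all 3 edges red] = (1/2)^3, and likewise for blue, so P[monochromatic] = 2·(1/2)^3 = 2^{1 − 3} = 1/4.
By linearity of expectation: E[X] = C(24, 3) · 2^{1 − 3} = 2024 · 1/4 = 506.
Numerically: E[X] ≈ 506.00000.

E[X] = C(24,3)·2^(1−C(3,2)) = 506 ≈ 506.00000.


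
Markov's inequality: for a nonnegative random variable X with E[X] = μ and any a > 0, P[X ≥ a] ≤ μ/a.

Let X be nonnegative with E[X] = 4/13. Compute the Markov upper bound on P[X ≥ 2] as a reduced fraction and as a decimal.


μ = E[X] = 4/13, a = 2.
Markov: P[X ≥ 2] ≤ μ/a = (4/13)/2 = 2/13.
Numerically: ≈ 0.153846.
(Since a = 2 > μ = 0.307692, the bound 2/13 is < 1 and informative.)

P[X ≥ 2] ≤ 2/13 ≈ 0.153846.


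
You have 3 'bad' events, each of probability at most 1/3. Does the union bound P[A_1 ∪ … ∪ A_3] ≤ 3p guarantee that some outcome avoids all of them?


Union bound: P[∪_{i=1}^{3} A_i] ≤ Σ_i P[A_i] ≤ 3·p = 3·(1/3) = 1.
Numerically: 1 ≈ 1.0000000.
Is 1 < 1? NO.
Since the bound 1 is ≥ 1, the union bound is uninformative here; it does NOT by itself certify existence.

3·p = 1 ≈ 1.0000000; existence NOT certified by the union bound.


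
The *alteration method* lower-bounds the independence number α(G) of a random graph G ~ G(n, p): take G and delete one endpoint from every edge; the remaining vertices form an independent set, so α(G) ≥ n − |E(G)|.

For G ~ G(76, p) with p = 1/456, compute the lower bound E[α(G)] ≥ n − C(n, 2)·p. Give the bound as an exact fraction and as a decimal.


E[|E(G)|] = C(76, 2)·p = 2850 · (1/456) = 25/4.
E[α(G)] ≥ n − E[|E(G)|] = 76 − 25/4 = 279/4.
Numerically: ≈ 69.750.
(This is only a lower bound; the true E[α(G)] may be larger.)

E[α(G)] ≥ 279/4 ≈ 69.750.


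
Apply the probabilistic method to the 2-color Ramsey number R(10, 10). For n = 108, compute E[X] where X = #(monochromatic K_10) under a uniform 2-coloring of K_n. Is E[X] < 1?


E[X] = C(108, 10) · 2^{1 − 45} = 38722819230810 · 2^{−44} = 38722819230810/17592186044416.
As a reduced fraction: E[X] = 19361409615405/8796093022208 ≈ 2.2011374.
Is E[X] < 1? NO.
Since E[X] ≥ 1, the first-moment bound is inconclusive at n = 108; it does NOT by itself certify R(10, 10) > 108.

E[X] = 19361409615405/8796093022208 ≈ 2.2011374; E[X] ≥ 1; first-moment method inconclusive here.


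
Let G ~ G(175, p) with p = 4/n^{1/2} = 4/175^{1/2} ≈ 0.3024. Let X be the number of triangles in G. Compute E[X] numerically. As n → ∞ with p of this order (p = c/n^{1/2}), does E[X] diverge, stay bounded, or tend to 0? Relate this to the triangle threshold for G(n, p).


Number of potential triangles: C(175, 3) = 877975.
Each occurs with probability p³ ≈ (0.3024)³ ≈ 2.764540e-02.
By linearity: E[X] = C(175, 3)·p³ ≈ 877975 · 2.764540e-02 ≈ 24271.9713.
Since α = 1/2 < 1, p = c/n^{1/2} ≫ 1/n is above the triangle threshold p ~ 1/n. Asymptotically E[X] ~ (c³/6)·n^{3(1−α)} = (4³/6)·n^{1.5} → ∞; triangles are abundant w.h.p.

E[X] ≈ 24271.9713; in regime p = Θ(1/n^{1/2}) E[X] diverges (above the triangle threshold p ~ 1/n).


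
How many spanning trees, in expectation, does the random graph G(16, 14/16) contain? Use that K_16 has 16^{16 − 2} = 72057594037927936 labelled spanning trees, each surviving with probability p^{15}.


K_16 has 16^{16 − 2} = 72057594037927936 labelled spanning trees.
For each such spanning tree H, let X_H = 1 if all 15 edges of H are present in G. Then P[X_H = 1] = p^{15} = (7/8)^{15} = 4747561509943/35184372088832.
By linearity of expectation: E[X] = Σ_H E[X_H] = 72057594037927936 · p^{15} = 72057594037927936 · 4747561509943/35184372088832 = 9723005972363264.
Numerically: E[X] ≈ 9.72e+15.

E[X] = 72057594037927936 · (7/8)^{15} = 9723005972363264 ≈ 9.72e+15.


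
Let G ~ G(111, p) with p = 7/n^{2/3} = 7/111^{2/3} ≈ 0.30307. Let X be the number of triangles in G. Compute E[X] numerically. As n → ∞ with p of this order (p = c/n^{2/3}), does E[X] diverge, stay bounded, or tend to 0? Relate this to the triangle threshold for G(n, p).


Number of potential triangles: C(111, 3) = 221815.
Each occurs with probability p³ ≈ (0.30307)³ ≈ 2.7838649e-02.
By linearity: E[X] = C(111, 3)·p³ ≈ 221815 · 2.7838649e-02 ≈ 6175.03003.
Since α = 2/3 < 1, p = c/n^{2/3} ≫ 1/n is above the triangle threshold p ~ 1/n. Asymptotically E[X] ~ (c³/6)·n^{3(1−α)} = (7³/6)·n^{1} → ∞; triangles are abundant w.h.p.

E[X] ≈ 6175.03003; in regime p = Θ(1/n^{2/3}) E[X] diverges (above the triangle threshold p ~ 1/n).


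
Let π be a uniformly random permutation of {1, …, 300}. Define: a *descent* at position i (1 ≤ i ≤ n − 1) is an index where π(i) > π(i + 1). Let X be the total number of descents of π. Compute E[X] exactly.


Write X = Σ X_I over i = 1, …, 299, with X_I the indicator of one descent.
There are 299 indicators.
For each fixed i, the pair (π(i), π(i+1)) is a uniformly random ordered pair of distinct values from {1, …, 300}; by symmetry P[π(i) > π(i+1)] = 1/2.
By linearity: E[X] = 299 · (1/2) = (300 − 1) · (1/2) = 299/2 ≈ 149.500000.

E[X] = 299/2 = 149.500000.


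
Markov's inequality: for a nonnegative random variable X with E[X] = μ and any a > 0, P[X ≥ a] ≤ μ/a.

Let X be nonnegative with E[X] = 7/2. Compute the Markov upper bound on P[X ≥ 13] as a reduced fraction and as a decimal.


μ = E[X] = 7/2, a = 13.
Markov: P[X ≥ 13] ≤ μ/a = (7/2)/13 = 7/26.
Numerically: ≈ 0.26923.
(Since a = 13 > μ = 3.50000, the bound 7/26 is < 1 and informative.)

P[X ≥ 13] ≤ 7/26 ≈ 0.26923.


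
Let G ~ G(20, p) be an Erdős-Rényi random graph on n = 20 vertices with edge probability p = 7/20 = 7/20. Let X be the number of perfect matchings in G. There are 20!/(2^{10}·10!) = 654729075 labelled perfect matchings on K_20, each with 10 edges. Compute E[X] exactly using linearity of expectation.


K_20 has 20!/(2^{10}·10!) = 654729075 labelled perfect matchings.
For each such perfect matching H, let X_H = 1 if all 10 edges of H are present in G. Then P[X_H = 1] = p^{10} = (7/20)^{10} = 282475249/10240000000000.
Summing the indicators: E[X] = Σ_H E[X_H] = 654729075 · p^{10} = 654729075 · 282475249/10240000000000 = 7397790339526587/409600000000.
Numerically: E[X] ≈ 18061.

E[X] = 654729075 · (7/20)^{10} = 7397790339526587/409600000000 ≈ 18061.


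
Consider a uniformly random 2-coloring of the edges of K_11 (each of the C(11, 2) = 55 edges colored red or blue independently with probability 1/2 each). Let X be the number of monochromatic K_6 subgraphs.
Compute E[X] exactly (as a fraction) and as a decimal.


Let X = Σ_S X_S over the C(11, 6) = 462 subsets S of size 6, where X_S = 1 if the K_6 on S is monochromatic.
For a fixed S, the K_6 on S has C(6, 2) = 15 edges. P[all 15 edges red] = (1/2)^15, and likewise for blue, so P[monochromatic] = 2·(1/2)^15 = 2^{1 − 15} = 1/16384.
By linearity of expectation: E[X] = C(11, 6) · 2^{1 − 15} = 462 · 1/16384 = 231/8192.
Numerically: E[X] ≈ 0.0282.

E[X] = C(11,6)·2^(1−C(6,2)) = 231/8192 ≈ 0.0282.


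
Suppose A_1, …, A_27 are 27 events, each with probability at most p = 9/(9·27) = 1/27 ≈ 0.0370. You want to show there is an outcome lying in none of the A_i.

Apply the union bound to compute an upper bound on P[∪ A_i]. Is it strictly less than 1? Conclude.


Union bound: P[∪_{i=1}^{27} A_i] ≤ Σ_i P[A_i] ≤ 27·p = 27·(1/27) = 1.
Numerically: 1 ≈ 1.0000.
Is 1 < 1? NO.
Since the bound 1 is ≥ 1, the union bound is uninformative here; it does NOT by itself certify existence.

27·p = 1 ≈ 1.0000; existence NOT certified by the union bound.


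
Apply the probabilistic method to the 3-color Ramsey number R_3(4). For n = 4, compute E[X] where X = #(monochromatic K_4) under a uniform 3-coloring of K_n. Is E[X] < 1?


E[X] = C(4, 4) · 3^{1 − 6} = 1 · 3^{−5} = 1/243.
As a reduced fraction: E[X] = 1/243 ≈ 0.004115.
Is E[X] < 1? YES.
Since E[X] < 1, there exists a 3-coloring of K_{4} with no monochromatic K_4; hence R_3(4) > 4.

E[X] = 1/243 ≈ 0.004115; E[X] < 1, so R_3(4) > 4.


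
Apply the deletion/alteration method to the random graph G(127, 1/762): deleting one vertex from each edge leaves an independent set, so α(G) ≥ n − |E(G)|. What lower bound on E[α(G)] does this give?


E[|E(G)|] = C(127, 2)·p = 8001 · (1/762) = 21/2.
E[α(G)] ≥ n − E[|E(G)|] = 127 − 21/2 = 233/2.
Numerically: ≈ 116.500.
(This is only a lower bound; the true E[α(G)] may be larger.)

E[α(G)] ≥ 233/2 ≈ 116.500.


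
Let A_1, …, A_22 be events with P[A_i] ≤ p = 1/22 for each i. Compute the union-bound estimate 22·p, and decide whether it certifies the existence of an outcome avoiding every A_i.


Union bound: P[∪_{i=1}^{22} A_i] ≤ Σ_i P[A_i] ≤ 22·p = 22·(1/22) = 1.
Numerically: 1 ≈ 1.0000.
Is 1 < 1? NO.
Since the bound 1 is ≥ 1, the union bound is uninformative here; it does NOT by itself certify existence.

22·p = 1 ≈ 1.0000; existence NOT certified by the union bound.


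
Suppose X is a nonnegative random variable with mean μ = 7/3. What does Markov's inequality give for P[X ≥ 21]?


μ = E[X] = 7/3, a = 21.
Markov: P[X ≥ 21] ≤ μ/a = (7/3)/21 = 1/9.
Numerically: ≈ 0.1111.
(Since a = 21 > μ = 2.3333, the bound 1/9 is < 1 and informative.)

P[X ≥ 21] ≤ 1/9 ≈ 0.1111.


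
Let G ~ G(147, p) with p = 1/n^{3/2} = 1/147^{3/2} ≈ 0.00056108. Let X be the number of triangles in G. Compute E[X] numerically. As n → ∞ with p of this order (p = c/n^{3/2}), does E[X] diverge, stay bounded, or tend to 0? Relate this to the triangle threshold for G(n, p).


Number of potential triangles: C(147, 3) = 518665.
Each occurs with probability p³ ≈ (0.00056108)³ ≈ 1.7663306e-10.
By linearity: E[X] = C(147, 3)·p³ ≈ 518665 · 1.7663306e-10 ≈ 0.00009.
Since α = 3/2 > 1, p = c/n^{3/2} = o(1/n) is below the triangle threshold p ~ 1/n. Asymptotically E[X] ~ (c³/6)·n^{3(1−α)} = (1³/6)·n^{-1.5} → 0, so by Markov's inequality G has no triangles w.h.p.

E[X] ≈ 0.00009; in regime p = Θ(1/n^{3/2}) E[X] tends to 0 (below the triangle threshold p ~ 1/n).


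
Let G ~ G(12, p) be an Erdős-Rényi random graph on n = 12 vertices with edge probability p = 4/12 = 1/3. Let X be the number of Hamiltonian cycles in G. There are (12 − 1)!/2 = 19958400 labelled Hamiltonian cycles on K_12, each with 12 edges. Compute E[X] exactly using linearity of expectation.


K_12 has (12 − 1)!/2 = 19958400 labelled Hamiltonian cycles.
For each such Hamiltonian cycle H, let X_H = 1 if all 12 edges of H are present in G. Then P[X_H = 1] = p^{12} = (1/3)^{12} = 1/531441.
By linearity of expectation: E[X] = Σ_H E[X_H] = 19958400 · p^{12} = 19958400 · 1/531441 = 246400/6561.
Numerically: E[X] ≈ 37.555.

E[X] = 19958400 · (1/3)^{12} = 246400/6561 ≈ 37.555.


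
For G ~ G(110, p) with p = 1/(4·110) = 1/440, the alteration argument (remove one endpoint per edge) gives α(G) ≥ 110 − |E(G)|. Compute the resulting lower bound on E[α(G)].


E[|E(G)|] = C(110, 2)·p = 5995 · (1/440) = 109/8.
E[α(G)] ≥ n − E[|E(G)|] = 110 − 109/8 = 771/8.
Numerically: ≈ 96.375.
(This is only a lower bound; the true E[α(G)] may be larger.)

E[α(G)] ≥ 771/8 ≈ 96.375.


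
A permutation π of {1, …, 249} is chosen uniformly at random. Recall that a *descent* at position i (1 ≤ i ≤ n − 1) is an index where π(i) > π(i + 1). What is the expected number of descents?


Write X = Σ X_I over i = 1, …, 248, with X_I the indicator of one descent.
There are 248 indicators.
For each fixed i, the pair (π(i), π(i+1)) is a uniformly random ordered pair of distinct values from {1, …, 249}; by symmetry P[π(i) > π(i+1)] = 1/2.
By linearity: E[X] = 248 · (1/2) = (249 − 1) · (1/2) = 124 ≈ 124.000000.

E[X] = 124 = 124.000000.


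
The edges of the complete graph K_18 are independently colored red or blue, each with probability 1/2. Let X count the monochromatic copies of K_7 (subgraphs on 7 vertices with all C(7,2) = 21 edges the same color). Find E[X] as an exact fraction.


Let X = Σ_S X_S over the C(18, 7) = 31824 subsets S of size 7, where X_S = 1 if the K_7 on S is monochromatic.
For a fixed S, the K_7 on S has C(7, 2) = 21 edges. P[all 21 edges red] = (1/2)^21, and likewise for blue, so P[monochromatic] = 2·(1/2)^21 = 2^{1 − 21} = 1/1048576.
By linearity of expectation: E[X] = C(18, 7) · 2^{1 − 21} = 31824 · 1/1048576 = 1989/65536.
Numerically: E[X] ≈ 0.0303.

E[X] = C(18,7)·2^(1−C(7,2)) = 1989/65536 ≈ 0.0303.


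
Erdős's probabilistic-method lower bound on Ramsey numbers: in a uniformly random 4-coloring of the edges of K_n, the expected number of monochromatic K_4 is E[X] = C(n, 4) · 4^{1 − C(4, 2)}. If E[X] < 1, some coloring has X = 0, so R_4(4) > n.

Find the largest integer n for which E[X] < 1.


We need C(n, 4) · 4^{1 − 6} < 1, i.e. C(n, 4) < 4^{6 − 1} = 1024.
Check values of n near the boundary:
  n = 8: C(8, 4) = 70; 70 < 1024? YES
  n = 9: C(9, 4) = 126; 126 < 1024? YES
  n = 10: C(10, 4) = 210; 210 < 1024? YES
  n = 11: C(11, 4) = 330; 330 < 1024? YES
  n = 12: C(12, 4) = 495; 495 < 1024? YES
  n = 13: C(13, 4) = 715; 715 < 1024? YES
  n = 14: C(14, 4) = 1001; 1001 < 1024? YES
  n = 15: C(15, 4) = 1365; 1365 < 1024? NO
  n = 16: C(16, 4) = 1820; 1820 < 1024? NO
The largest n with C(n, 4) < 1024 is n = 14 (where E[X] = 1001/1024 ≈ 0.97754). Hence R_4(4) > 14, i.e. R_4(4) ≥ 15.

Largest n = 14; hence R_4(4) > 14.


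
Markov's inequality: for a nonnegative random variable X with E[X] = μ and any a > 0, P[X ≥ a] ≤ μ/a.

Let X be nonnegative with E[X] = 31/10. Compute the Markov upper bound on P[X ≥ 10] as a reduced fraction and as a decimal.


μ = E[X] = 31/10, a = 10.
Markov: P[X ≥ 10] ≤ μ/a = (31/10)/10 = 31/100.
Numerically: ≈ 0.31000.
(Since a = 10 > μ = 3.10000, the bound 31/100 is < 1 and informative.)

P[X ≥ 10] ≤ 31/100 ≈ 0.31000.


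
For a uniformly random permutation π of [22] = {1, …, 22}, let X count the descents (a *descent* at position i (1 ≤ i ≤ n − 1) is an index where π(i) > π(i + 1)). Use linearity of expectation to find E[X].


Write X = Σ X_I over i = 1, …, 21, with X_I the indicator of one descent.
There are 21 indicators.
For each fixed i, the pair (π(i), π(i+1)) is a uniformly random ordered pair of distinct values from {1, …, 22}; by symmetry P[π(i) > π(i+1)] = 1/2.
By linearity: E[X] = 21 · (1/2) = (22 − 1) · (1/2) = 21/2 ≈ 10.500.

E[X] = 21/2 = 10.500.


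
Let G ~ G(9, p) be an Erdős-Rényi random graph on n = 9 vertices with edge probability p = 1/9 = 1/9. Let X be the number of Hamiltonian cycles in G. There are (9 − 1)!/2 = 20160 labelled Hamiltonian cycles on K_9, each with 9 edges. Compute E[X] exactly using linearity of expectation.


K_9 has (9 − 1)!/2 = 20160 labelled Hamiltonian cycles.
For each such Hamiltonian cycle H, let X_H = 1 if all 9 edges of H are present in G. Then P[X_H = 1] = p^{9} = (1/9)^{9} = 1/387420489.
Summing the indicators: E[X] = Σ_H E[X_H] = 20160 · p^{9} = 20160 · 1/387420489 = 2240/43046721.
Numerically: E[X] ≈ 5.204e-05.

E[X] = 20160 · (1/9)^{9} = 2240/43046721 ≈ 5.204e-05.


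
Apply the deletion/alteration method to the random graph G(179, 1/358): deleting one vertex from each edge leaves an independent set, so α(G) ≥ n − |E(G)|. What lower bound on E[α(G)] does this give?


E[|E(G)|] = C(179, 2)·p = 15931 · (1/358) = 89/2.
E[α(G)] ≥ n − E[|E(G)|] = 179 − 89/2 = 269/2.
Numerically: ≈ 134.500000.
(This is only a lower bound; the true E[α(G)] may be larger.)

E[α(G)] ≥ 269/2 ≈ 134.500000.


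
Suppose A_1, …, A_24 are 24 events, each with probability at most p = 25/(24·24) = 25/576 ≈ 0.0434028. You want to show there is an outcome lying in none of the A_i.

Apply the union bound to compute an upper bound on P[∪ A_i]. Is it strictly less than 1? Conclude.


Union bound: P[∪_{i=1}^{24} A_i] ≤ Σ_i P[A_i] ≤ 24·p = 24·(25/576) = 25/24.
Numerically: 25/24 ≈ 1.0416667.
Is 25/24 < 1? NO.
Since the bound 25/24 is ≥ 1, the union bound is uninformative here; it does NOT by itself certify existence.

24·p = 25/24 ≈ 1.0416667; existence NOT certified by the union bound.


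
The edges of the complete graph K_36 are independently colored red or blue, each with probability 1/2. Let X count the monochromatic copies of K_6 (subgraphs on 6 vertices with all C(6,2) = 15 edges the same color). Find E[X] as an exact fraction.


Let X = Σ_S X_S over the C(36, 6) = 1947792 subsets S of size 6, where X_S = 1 if the K_6 on S is monochromatic.
For a fixed S, the K_6 on S has C(6, 2) = 15 edges. P[all 15 edges red] = (1/2)^15, and likewise for blue, so P[monochromatic] = 2·(1/2)^15 = 2^{1 − 15} = 1/16384.
By linearity of expectation: E[X] = C(36, 6) · 2^{1 − 15} = 1947792 · 1/16384 = 121737/1024.
Numerically: E[X] ≈ 118.883789.

E[X] = C(36,6)·2^(1−C(6,2)) = 121737/1024 ≈ 118.883789.


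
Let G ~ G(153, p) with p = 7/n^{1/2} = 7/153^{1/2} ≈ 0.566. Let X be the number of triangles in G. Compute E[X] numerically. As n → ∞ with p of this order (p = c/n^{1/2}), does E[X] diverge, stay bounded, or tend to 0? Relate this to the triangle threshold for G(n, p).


Number of potential triangles: C(153, 3) = 585276.
Each occurs with probability p³ ≈ (0.566)³ ≈ 1.81241e-01.
By linearity: E[X] = C(153, 3)·p³ ≈ 585276 · 1.81241e-01 ≈ 106076.136.
Since α = 1/2 < 1, p = c/n^{1/2} ≫ 1/n is above the triangle threshold p ~ 1/n. Asymptotically E[X] ~ (c³/6)·n^{3(1−α)} = (7³/6)·n^{1.5} → ∞; triangles are abundant w.h.p.

E[X] ≈ 106076.136; in regime p = Θ(1/n^{1/2}) E[X] diverges (above the triangle threshold p ~ 1/n).


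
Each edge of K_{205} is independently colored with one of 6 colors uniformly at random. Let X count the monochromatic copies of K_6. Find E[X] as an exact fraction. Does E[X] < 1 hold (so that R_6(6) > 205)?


E[X] = C(205, 6) · 6^{1 − 15} = 95746959700 · 6^{−14} = 95746959700/78364164096.
As a reduced fraction: E[X] = 23936739925/19591041024 ≈ 1.22182.
Is E[X] < 1? NO.
Since E[X] ≥ 1, the first-moment bound is inconclusive at n = 205; it does NOT by itself certify R_6(6) > 205.

E[X] = 23936739925/19591041024 ≈ 1.22182; E[X] ≥ 1; first-moment method inconclusive here.


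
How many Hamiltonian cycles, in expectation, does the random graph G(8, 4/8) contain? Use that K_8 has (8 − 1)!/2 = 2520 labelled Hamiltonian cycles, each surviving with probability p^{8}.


K_8 has (8 − 1)!/2 = 2520 labelled Hamiltonian cycles.
For each such Hamiltonian cycle H, let X_H = 1 if all 8 edges of H are present in G. Then P[X_H = 1] = p^{8} = (1/2)^{8} = 1/256.
Summing the indicators: E[X] = Σ_H E[X_H] = 2520 · p^{8} = 2520 · 1/256 = 315/32.
Numerically: E[X] ≈ 9.84375.

E[X] = 2520 · (1/2)^{8} = 315/32 ≈ 9.84375.


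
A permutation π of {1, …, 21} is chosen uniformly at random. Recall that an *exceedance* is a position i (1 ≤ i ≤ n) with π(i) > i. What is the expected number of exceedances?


Write X = Σ_{i=1}^{21} X_i, where X_i = 1_{π(i) > i}.
For each fixed i, π(i) is uniform over {1, …, 21} (marginal of a uniform permutation), so P[π(i) > i] = (n − i)/n. Summing: Σ_{i=1}^{21} (n − i)/n = (0 + 1 + … + 20)/21 = 21(21 − 1)/(2·21) = (21 − 1)/2.
Hence E[X] = Σ_{i=1}^{21} (21 − i)/21 = 10 ≈ 10.000.

E[X] = 10 = 10.000.


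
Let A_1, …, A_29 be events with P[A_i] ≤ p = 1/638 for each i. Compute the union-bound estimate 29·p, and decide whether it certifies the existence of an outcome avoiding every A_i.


Union bound: P[∪_{i=1}^{29} A_i] ≤ Σ_i P[A_i] ≤ 29·p = 29·(1/638) = 1/22.
Numerically: 1/22 ≈ 0.045455.
Is 1/22 < 1? YES.
Since P[∪ A_i] ≤ 1/22 < 1, the complement has P[∩ A_i^c] ≥ 1 − 1/22 = 21/22 > 0, so some outcome avoids every A_i.

29·p = 1/22 ≈ 0.045455; existence CERTIFIED by the union bound.


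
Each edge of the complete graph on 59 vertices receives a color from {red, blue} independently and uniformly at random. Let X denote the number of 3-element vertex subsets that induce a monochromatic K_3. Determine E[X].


Let X = Σ_S X_S over the C(59, 3) = 32509 subsets S of size 3, where X_S = 1 if the K_3 on S is monochromatic.
For a fixed S, the K_3 on S has C(3, 2) = 3 edges. P[all 3 edges red] = (1/2)^3, and likewise for blue, so P[monochromatic] = 2·(1/2)^3 = 2^{1 − 3} = 1/4.
Summing: E[X] = C(59, 3) · 2^{1 − 3} = 32509 · 1/4 = 32509/4.
Numerically: E[X] ≈ 8127.250000.

E[X] = C(59,3)·2^(1−C(3,2)) = 32509/4 ≈ 8127.250000.


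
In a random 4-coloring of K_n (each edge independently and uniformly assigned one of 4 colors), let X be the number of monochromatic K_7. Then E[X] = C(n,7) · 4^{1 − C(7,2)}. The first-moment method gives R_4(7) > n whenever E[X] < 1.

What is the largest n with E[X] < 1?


We need C(n, 7) · 4^{1 − 21} < 1, i.e. C(n, 7) < 4^{21 − 1} = 1099511627776.
Check values of n near the boundary:
  n = 177: C(177, 7) = 957664425960; 957664425960 < 1099511627776? YES
  n = 178: C(178, 7) = 996867063280; 996867063280 < 1099511627776? YES
  n = 179: C(179, 7) = 1037437234460; 1037437234460 < 1099511627776? YES
  n = 180: C(180, 7) = 1079414463600; 1079414463600 < 1099511627776? YES
  n = 181: C(181, 7) = 1122839183400; 1122839183400 < 1099511627776? NO
  n = 182: C(182, 7) = 1167752750736; 1167752750736 < 1099511627776? NO
  n = 183: C(183, 7) = 1214197462413; 1214197462413 < 1099511627776? NO
The largest n with C(n, 7) < 1099511627776 is n = 180 (where E[X] = 67463403975/68719476736 ≈ 0.982). Hence R_4(7) > 180, i.e. R_4(7) ≥ 181.

Largest n = 180; hence R_4(7) > 180.


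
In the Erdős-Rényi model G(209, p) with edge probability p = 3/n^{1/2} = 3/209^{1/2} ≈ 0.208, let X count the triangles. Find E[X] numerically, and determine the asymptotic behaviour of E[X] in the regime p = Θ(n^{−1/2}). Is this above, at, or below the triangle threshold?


Number of potential triangles: C(209, 3) = 1499784.
Each occurs with probability p³ ≈ (0.208)³ ≈ 8.93602e-03.
By linearity: E[X] = C(209, 3)·p³ ≈ 1499784 · 8.93602e-03 ≈ 13402.106.
Since α = 1/2 < 1, p = c/n^{1/2} ≫ 1/n is above the triangle threshold p ~ 1/n. Asymptotically E[X] ~ (c³/6)·n^{3(1−α)} = (3³/6)·n^{1.5} → ∞; triangles are abundant w.h.p.

E[X] ≈ 13402.106; in regime p = Θ(1/n^{1/2}) E[X] diverges (above the triangle threshold p ~ 1/n).


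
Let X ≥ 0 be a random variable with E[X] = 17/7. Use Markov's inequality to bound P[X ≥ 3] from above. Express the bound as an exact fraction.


μ = E[X] = 17/7, a = 3.
Markov: P[X ≥ 3] ≤ μ/a = (17/7)/3 = 17/21.
Numerically: ≈ 0.809524.
(Since a = 3 > μ = 2.428571, the bound 17/21 is < 1 and informative.)

P[X ≥ 3] ≤ 17/21 ≈ 0.809524.


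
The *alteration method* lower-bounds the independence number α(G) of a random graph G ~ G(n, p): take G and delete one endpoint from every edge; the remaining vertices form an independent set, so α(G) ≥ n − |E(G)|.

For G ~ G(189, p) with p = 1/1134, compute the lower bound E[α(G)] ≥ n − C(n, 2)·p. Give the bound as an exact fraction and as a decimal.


E[|E(G)|] = C(189, 2)·p = 17766 · (1/1134) = 47/3.
E[α(G)] ≥ n − E[|E(G)|] = 189 − 47/3 = 520/3.
Numerically: ≈ 173.333.
(This is only a lower bound; the true E[α(G)] may be larger.)

E[α(G)] ≥ 520/3 ≈ 173.333.


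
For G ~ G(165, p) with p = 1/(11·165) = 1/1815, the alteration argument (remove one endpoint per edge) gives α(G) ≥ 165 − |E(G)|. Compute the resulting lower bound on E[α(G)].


E[|E(G)|] = C(165, 2)·p = 13530 · (1/1815) = 82/11.
E[α(G)] ≥ n − E[|E(G)|] = 165 − 82/11 = 1733/11.
Numerically: ≈ 157.545455.
(This is only a lower bound; the true E[α(G)] may be larger.)

E[α(G)] ≥ 1733/11 ≈ 157.545455.


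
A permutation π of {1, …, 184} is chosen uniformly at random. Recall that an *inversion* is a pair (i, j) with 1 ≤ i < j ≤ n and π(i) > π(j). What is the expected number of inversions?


Write X = Σ X_I over the C(184, 2) = 16836 pairs i < j, with X_I the indicator of one inversion.
There are 16836 indicators.
For each fixed pair i < j, the values π(i) and π(j) are two distinct elements of {1, …, 184} in uniformly random order; by symmetry P[π(i) > π(j)] = 1/2.
By linearity: E[X] = 16836 · (1/2) = C(184, 2) · (1/2) = 16836/2 = 8418 ≈ 8418.000.

E[X] = 8418 = 8418.000.


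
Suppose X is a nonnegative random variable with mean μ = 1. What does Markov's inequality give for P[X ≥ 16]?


μ = E[X] = 1, a = 16.
Markov: P[X ≥ 16] ≤ μ/a = (1)/16 = 1/16.
Numerically: ≈ 0.062.
(Since a = 16 > μ = 1.000, the bound 1/16 is < 1 and informative.)

P[X ≥ 16] ≤ 1/16 ≈ 0.062.


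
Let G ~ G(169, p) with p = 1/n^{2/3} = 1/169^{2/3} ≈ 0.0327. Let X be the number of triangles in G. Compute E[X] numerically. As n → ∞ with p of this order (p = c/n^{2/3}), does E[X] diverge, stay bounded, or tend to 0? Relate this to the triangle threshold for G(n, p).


Number of potential triangles: C(169, 3) = 790244.
Each occurs with probability p³ ≈ (0.0327)³ ≈ 3.50128e-05.
By linearity: E[X] = C(169, 3)·p³ ≈ 790244 · 3.50128e-05 ≈ 27.669.
Since α = 2/3 < 1, p = c/n^{2/3} ≫ 1/n is above the triangle threshold p ~ 1/n. Asymptotically E[X] ~ (c³/6)·n^{3(1−α)} = (1³/6)·n^{1} → ∞; triangles are abundant w.h.p.

E[X] ≈ 27.669; in regime p = Θ(1/n^{2/3}) E[X] diverges (above the triangle threshold p ~ 1/n).


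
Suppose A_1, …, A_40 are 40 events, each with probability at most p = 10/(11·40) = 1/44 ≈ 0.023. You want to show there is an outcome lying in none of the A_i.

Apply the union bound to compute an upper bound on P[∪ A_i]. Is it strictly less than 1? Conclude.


Union bound: P[∪_{i=1}^{40} A_i] ≤ Σ_i P[A_i] ≤ 40·p = 40·(1/44) = 10/11.
Numerically: 10/11 ≈ 0.909.
Is 10/11 < 1? YES.
Since P[∪ A_i] ≤ 10/11 < 1, the complement has P[∩ A_i^c] ≥ 1 − 10/11 = 1/11 > 0, so some outcome avoids every A_i.

40·p = 10/11 ≈ 0.909; existence CERTIFIED by the union bound.


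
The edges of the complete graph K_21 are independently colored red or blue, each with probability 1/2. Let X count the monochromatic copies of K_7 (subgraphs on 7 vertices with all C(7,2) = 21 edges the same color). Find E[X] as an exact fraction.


Let X = Σ_S X_S over the C(21, 7) = 116280 subsets S of size 7, where X_S = 1 if the K_7 on S is monochromatic.
For a fixed S, the K_7 on S has C(7, 2) = 21 edges. P[all 21 edges red] = (1/2)^21, and likewise for blue, so P[monochromatic] = 2·(1/2)^21 = 2^{1 − 21} = 1/1048576.
Summing: E[X] = C(21, 7) · 2^{1 − 21} = 116280 · 1/1048576 = 14535/131072.
Numerically: E[X] ≈ 0.111.

E[X] = C(21,7)·2^(1−C(7,2)) = 14535/131072 ≈ 0.111.


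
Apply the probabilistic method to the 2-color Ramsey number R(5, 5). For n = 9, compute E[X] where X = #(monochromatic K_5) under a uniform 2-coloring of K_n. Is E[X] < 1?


E[X] = C(9, 5) · 2^{1 − 10} = 126 · 2^{−9} = 126/512.
As a reduced fraction: E[X] = 63/256 ≈ 0.2460938.
Is E[X] < 1? YES.
Since E[X] < 1, there exists a 2-coloring of K_{9} with no monochromatic K_5; hence R(5, 5) > 9.

E[X] = 63/256 ≈ 0.2460938; E[X] < 1, so R(5, 5) > 9.


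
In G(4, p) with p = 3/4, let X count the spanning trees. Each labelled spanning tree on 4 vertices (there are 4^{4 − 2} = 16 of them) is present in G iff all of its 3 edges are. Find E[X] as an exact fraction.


K_4 has 4^{4 − 2} = 16 labelled spanning trees.
For each such spanning tree H, let X_H = 1 if all 3 edges of H are present in G. Then P[X_H = 1] = p^{3} = (3/4)^{3} = 27/64.
By linearity: E[X] = Σ_H E[X_H] = 16 · p^{3} = 16 · 27/64 = 27/4.
Numerically: E[X] ≈ 6.75.

E[X] = 16 · (3/4)^{3} = 27/4 ≈ 6.75.


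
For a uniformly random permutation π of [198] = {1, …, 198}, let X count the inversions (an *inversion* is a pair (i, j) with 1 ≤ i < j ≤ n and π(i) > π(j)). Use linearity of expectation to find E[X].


Write X = Σ X_I over the C(198, 2) = 19503 pairs i < j, with X_I the indicator of one inversion.
There are 19503 indicators.
For each fixed pair i < j, the values π(i) and π(j) are two distinct elements of {1, …, 198} in uniformly random order; by symmetry P[π(i) > π(j)] = 1/2.
By linearity: E[X] = 19503 · (1/2) = C(198, 2) · (1/2) = 19503/2 = 19503/2 ≈ 9751.5000.

E[X] = 19503/2 = 9751.5000.


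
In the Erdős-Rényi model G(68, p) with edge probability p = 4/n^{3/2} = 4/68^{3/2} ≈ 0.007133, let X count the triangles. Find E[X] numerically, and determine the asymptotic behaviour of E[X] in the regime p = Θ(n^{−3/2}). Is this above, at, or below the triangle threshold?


Number of potential triangles: C(68, 3) = 50116.
Each occurs with probability p³ ≈ (0.007133)³ ≈ 3.629860e-07.
By linearity: E[X] = C(68, 3)·p³ ≈ 50116 · 3.629860e-07 ≈ 0.0182.
Since α = 3/2 > 1, p = c/n^{3/2} = o(1/n) is below the triangle threshold p ~ 1/n. Asymptotically E[X] ~ (c³/6)·n^{3(1−α)} = (4³/6)·n^{-1.5} → 0, so by Markov's inequality G has no triangles w.h.p.

E[X] ≈ 0.0182; in regime p = Θ(1/n^{3/2}) E[X] tends to 0 (below the triangle threshold p ~ 1/n).


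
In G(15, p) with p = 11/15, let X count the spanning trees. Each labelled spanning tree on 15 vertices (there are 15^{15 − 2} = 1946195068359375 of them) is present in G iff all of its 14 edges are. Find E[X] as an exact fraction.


K_15 has 15^{15 − 2} = 1946195068359375 labelled spanning trees.
For each such spanning tree H, let X_H = 1 if all 14 edges of H are present in G. Then P[X_H = 1] = p^{14} = (11/15)^{14} = 379749833583241/29192926025390625.
By linearity of expectation: E[X] = Σ_H E[X_H] = 1946195068359375 · p^{14} = 1946195068359375 · 379749833583241/29192926025390625 = 379749833583241/15.
Numerically: E[X] ≈ 2.532e+13.

E[X] = 1946195068359375 · (11/15)^{14} = 379749833583241/15 ≈ 2.532e+13.


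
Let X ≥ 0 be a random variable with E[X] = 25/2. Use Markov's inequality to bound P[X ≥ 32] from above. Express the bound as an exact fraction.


μ = E[X] = 25/2, a = 32.
Markov: P[X ≥ 32] ≤ μ/a = (25/2)/32 = 25/64.
Numerically: ≈ 0.3906.
(Since a = 32 > μ = 12.5000, the bound 25/64 is < 1 and informative.)

P[X ≥ 32] ≤ 25/64 ≈ 0.3906.


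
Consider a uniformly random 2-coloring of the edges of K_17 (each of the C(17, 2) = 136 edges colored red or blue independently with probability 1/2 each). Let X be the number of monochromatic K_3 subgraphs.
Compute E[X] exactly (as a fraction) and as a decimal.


Let X = Σ_S X_S over the C(17, 3) = 680 subsets S of size 3, where X_S = 1 if the K_3 on S is monochromatic.
For a fixed S, the K_3 on S has C(3, 2) = 3 edges. P[all 3 edges red] = (1/2)^3, and likewise for blue, so P[monochromatic] = 2·(1/2)^3 = 2^{1 − 3} = 1/4.
Summing: E[X] = C(17, 3) · 2^{1 − 3} = 680 · 1/4 = 170.
Numerically: E[X] ≈ 170.000.

E[X] = C(17,3)·2^(1−C(3,2)) = 170 ≈ 170.000.


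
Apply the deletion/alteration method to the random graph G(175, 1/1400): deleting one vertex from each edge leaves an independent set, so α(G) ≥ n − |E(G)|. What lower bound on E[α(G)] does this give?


E[|E(G)|] = C(175, 2)·p = 15225 · (1/1400) = 87/8.
E[α(G)] ≥ n − E[|E(G)|] = 175 − 87/8 = 1313/8.
Numerically: ≈ 164.125.
(This is only a lower bound; the true E[α(G)] may be larger.)

E[α(G)] ≥ 1313/8 ≈ 164.125.


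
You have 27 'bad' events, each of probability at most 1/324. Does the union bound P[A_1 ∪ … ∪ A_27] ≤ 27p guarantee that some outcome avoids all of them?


Union bound: P[∪_{i=1}^{27} A_i] ≤ Σ_i P[A_i] ≤ 27·p = 27·(1/324) = 1/12.
Numerically: 1/12 ≈ 0.08333.
Is 1/12 < 1? YES.
Since P[∪ A_i] ≤ 1/12 < 1, the complement has P[∩ A_i^c] ≥ 1 − 1/12 = 11/12 > 0, so some outcome avoids every A_i.

27·p = 1/12 ≈ 0.08333; existence CERTIFIED by the union bound.


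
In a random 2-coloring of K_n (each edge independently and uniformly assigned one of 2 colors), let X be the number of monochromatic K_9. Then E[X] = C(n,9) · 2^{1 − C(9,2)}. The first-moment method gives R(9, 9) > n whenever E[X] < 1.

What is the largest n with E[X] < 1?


We need C(n, 9) · 2^{1 − 36} < 1, i.e. C(n, 9) < 2^{36 − 1} = 34359738368.
Check values of n near the boundary:
  n = 64: C(64, 9) = 27540584512; 27540584512 < 34359738368? YES
  n = 65: C(65, 9) = 31966749880; 31966749880 < 34359738368? YES
  n = 66: C(66, 9) = 37014131440; 37014131440 < 34359738368? NO
  n = 67: C(67, 9) = 42757703560; 42757703560 < 34359738368? NO
  n = 68: C(68, 9) = 49280065120; 49280065120 < 34359738368? NO
The largest n with C(n, 9) < 34359738368 is n = 65 (where E[X] = 3995843735/4294967296 ≈ 0.9303549). Hence R(9, 9) > 65, i.e. R(9, 9) ≥ 66.

Largest n = 65; hence R(9, 9) > 65.


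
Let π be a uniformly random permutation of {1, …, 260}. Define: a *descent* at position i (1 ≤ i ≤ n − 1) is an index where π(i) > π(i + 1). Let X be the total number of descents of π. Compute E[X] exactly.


Write X = Σ X_I over i = 1, …, 259, with X_I the indicator of one descent.
There are 259 indicators.
For each fixed i, the pair (π(i), π(i+1)) is a uniformly random ordered pair of distinct values from {1, …, 260}; by symmetry P[π(i) > π(i+1)] = 1/2.
By linearity: E[X] = 259 · (1/2) = (260 − 1) · (1/2) = 259/2 ≈ 129.5000.

E[X] = 259/2 = 129.5000.


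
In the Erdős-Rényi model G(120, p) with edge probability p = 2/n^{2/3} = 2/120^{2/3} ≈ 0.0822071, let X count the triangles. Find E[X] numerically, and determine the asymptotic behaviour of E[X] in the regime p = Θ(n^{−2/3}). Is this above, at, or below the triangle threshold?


Number of potential triangles: C(120, 3) = 280840.
Each occurs with probability p³ ≈ (0.0822071)³ ≈ 5.55555556e-04.
By linearity: E[X] = C(120, 3)·p³ ≈ 280840 · 5.55555556e-04 ≈ 156.022222.
Since α = 2/3 < 1, p = c/n^{2/3} ≫ 1/n is above the triangle threshold p ~ 1/n. Asymptotically E[X] ~ (c³/6)·n^{3(1−α)} = (2³/6)·n^{1} → ∞; triangles are abundant w.h.p.

E[X] ≈ 156.022222; in regime p = Θ(1/n^{2/3}) E[X] diverges (above the triangle threshold p ~ 1/n).


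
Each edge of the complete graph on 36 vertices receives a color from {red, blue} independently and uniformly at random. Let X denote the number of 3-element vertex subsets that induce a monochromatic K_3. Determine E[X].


Let X = Σ_S X_S over the C(36, 3) = 7140 subsets S of size 3, where X_S = 1 if the K_3 on S is monochromatic.
For a fixed S, the K_3 on S has C(3, 2) = 3 edges. P[all 3 edges red] = (1/2)^3, and likewise for blue, so P[monochromatic] = 2·(1/2)^3 = 2^{1 − 3} = 1/4.
By linearity of expectation: E[X] = C(36, 3) · 2^{1 − 3} = 7140 · 1/4 = 1785.
Numerically: E[X] ≈ 1785.00000.

E[X] = C(36,3)·2^(1−C(3,2)) = 1785 ≈ 1785.00000.


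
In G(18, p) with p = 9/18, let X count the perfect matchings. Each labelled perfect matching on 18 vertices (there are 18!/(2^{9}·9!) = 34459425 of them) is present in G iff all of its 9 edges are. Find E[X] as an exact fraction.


K_18 has 18!/(2^{9}·9!) = 34459425 labelled perfect matchings.
For each such perfect matching H, let X_H = 1 if all 9 edges of H are present in G. Then P[X_H = 1] = p^{9} = (1/2)^{9} = 1/512.
By linearity: E[X] = Σ_H E[X_H] = 34459425 · p^{9} = 34459425 · 1/512 = 34459425/512.
Numerically: E[X] ≈ 6.73e+04.

E[X] = 34459425 · (1/2)^{9} = 34459425/512 ≈ 6.73e+04.


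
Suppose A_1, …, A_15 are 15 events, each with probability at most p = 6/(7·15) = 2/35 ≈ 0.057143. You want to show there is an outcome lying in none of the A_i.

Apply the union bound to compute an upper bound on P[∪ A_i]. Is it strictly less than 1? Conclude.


Union bound: P[∪_{i=1}^{15} A_i] ≤ Σ_i P[A_i] ≤ 15·p = 15·(2/35) = 6/7.
Numerically: 6/7 ≈ 0.857143.
Is 6/7 < 1? YES.
Since P[∪ A_i] ≤ 6/7 < 1, the complement has P[∩ A_i^c] ≥ 1 − 6/7 = 1/7 > 0, so some outcome avoids every A_i.

15·p = 6/7 ≈ 0.857143; existence CERTIFIED by the union bound.
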